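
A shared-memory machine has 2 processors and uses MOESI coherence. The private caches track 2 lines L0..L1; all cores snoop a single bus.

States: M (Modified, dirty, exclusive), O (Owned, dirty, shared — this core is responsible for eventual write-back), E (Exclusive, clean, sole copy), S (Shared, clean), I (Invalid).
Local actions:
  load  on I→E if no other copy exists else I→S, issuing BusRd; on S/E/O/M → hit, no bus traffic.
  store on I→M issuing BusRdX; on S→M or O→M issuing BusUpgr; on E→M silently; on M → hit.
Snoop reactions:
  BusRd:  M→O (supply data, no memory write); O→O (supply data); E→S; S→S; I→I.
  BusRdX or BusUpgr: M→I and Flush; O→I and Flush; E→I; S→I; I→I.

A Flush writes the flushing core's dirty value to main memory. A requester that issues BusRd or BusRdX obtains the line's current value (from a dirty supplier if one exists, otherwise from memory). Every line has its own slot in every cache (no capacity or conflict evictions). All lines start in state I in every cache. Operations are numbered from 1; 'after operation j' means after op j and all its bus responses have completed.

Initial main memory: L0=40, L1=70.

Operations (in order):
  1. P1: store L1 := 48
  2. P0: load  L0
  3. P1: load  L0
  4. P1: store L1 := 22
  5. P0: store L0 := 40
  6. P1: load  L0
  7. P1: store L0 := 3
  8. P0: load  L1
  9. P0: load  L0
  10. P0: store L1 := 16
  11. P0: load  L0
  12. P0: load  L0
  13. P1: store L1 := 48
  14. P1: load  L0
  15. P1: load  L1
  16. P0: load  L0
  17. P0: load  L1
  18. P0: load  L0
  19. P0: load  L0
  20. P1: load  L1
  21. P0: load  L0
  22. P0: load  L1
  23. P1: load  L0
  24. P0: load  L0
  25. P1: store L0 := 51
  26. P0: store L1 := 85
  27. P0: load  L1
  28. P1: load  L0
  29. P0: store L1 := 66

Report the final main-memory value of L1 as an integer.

[1] P1: store L1 := 48 | P0:I, P1:M(48) | bus: BusRdX
[2] P0: load  L0 | P0:E(40), P1:I | bus: BusRd
[3] P1: load  L0 | P0:S(40), P1:S(40) | bus: BusRd
[4] P1: store L1 := 22 | P0:I, P1:M(22) | bus: none
[5] P0: store L0 := 40 | P0:M(40), P1:I | bus: BusUpgr
[6] P1: load  L0 | P0:O(40), P1:S(40) | bus: BusRd
[7] P1: store L0 := 3 | P0:I, P1:M(3) | bus: BusUpgr,Flush
[8] P0: load  L1 | P0:S(22), P1:O(22) | bus: BusRd
[9] P0: load  L0 | P0:S(3), P1:O(3) | bus: BusRd
[10] P0: store L1 := 16 | P0:M(16), P1:I | bus: BusUpgr,Flush
[11] P0: load  L0 | P0:S(3), P1:O(3) | bus: none
[12] P0: load  L0 | P0:S(3), P1:O(3) | bus: none
[13] P1: store L1 := 48 | P0:I, P1:M(48) | bus: BusRdX,Flush
[14] P1: load  L0 | P0:S(3), P1:O(3) | bus: none
[15] P1: load  L1 | P0:I, P1:M(48) | bus: none
[16] P0: load  L0 | P0:S(3), P1:O(3) | bus: none
[17] P0: load  L1 | P0:S(48), P1:O(48) | bus: BusRd
[18] P0: load  L0 | P0:S(3), P1:O(3) | bus: none
[19] P0: load  L0 | P0:S(3), P1:O(3) | bus: none
[20] P1: load  L1 | P0:S(48), P1:O(48) | bus: none
[21] P0: load  L0 | P0:S(3), P1:O(3) | bus: none
[22] P0: load  L1 | P0:S(48), P1:O(48) | bus: none
[23] P1: load  L0 | P0:S(3), P1:O(3) | bus: none
[24] P0: load  L0 | P0:S(3), P1:O(3) | bus: none
[25] P1: store L0 := 51 | P0:I, P1:M(51) | bus: BusUpgr
[26] P0: store L1 := 85 | P0:M(85), P1:I | bus: BusUpgr,Flush
[27] P0: load  L1 | P0:M(85), P1:I | bus: none
[28] P1: load  L0 | P0:I, P1:M(51) | bus: none
[29] P0: store L1 := 66 | P0:M(66), P1:I | bus: none

memory[L1] = 48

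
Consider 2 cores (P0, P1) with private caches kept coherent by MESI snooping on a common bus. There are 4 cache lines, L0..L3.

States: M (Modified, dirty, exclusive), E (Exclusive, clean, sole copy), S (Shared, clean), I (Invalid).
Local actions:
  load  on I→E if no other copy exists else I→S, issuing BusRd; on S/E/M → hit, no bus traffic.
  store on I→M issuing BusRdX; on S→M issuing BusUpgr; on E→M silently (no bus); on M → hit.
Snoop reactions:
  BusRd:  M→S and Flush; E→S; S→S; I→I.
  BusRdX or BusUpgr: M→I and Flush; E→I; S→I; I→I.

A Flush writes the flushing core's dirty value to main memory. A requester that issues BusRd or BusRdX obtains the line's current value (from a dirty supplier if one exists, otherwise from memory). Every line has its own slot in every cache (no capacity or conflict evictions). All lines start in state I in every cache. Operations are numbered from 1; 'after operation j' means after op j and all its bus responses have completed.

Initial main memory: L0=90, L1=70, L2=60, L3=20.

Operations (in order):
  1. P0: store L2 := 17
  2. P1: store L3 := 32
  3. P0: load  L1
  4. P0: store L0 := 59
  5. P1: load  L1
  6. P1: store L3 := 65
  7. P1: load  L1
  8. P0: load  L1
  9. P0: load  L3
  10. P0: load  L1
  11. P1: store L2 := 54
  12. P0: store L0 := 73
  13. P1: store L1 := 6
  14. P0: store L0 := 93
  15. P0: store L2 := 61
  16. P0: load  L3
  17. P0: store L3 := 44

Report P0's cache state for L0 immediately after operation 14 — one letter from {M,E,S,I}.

state = M

  op1 P0: store L2 := 17 → M/I on L2; bus BusRdX; mem=60
  op2 P1: store L3 := 32 → I/M on L3; bus BusRdX; mem=20
  op3 P0: load  L1 → E/I on L1; bus BusRd; mem=70
  op4 P0: store L0 := 59 → M/I on L0; bus BusRdX; mem=90
  op5 P1: load  L1 → S/S on L1; bus BusRd; mem=70
  op6 P1: store L3 := 65 → I/M on L3; bus (none); mem=20
  op7 P1: load  L1 → S/S on L1; bus (none); mem=70
  op8 P0: load  L1 → S/S on L1; bus (none); mem=70
  op9 P0: load  L3 → S/S on L3; bus BusRd Flush; mem=65
  op10 P0: load  L1 → S/S on L1; bus (none); mem=70
  op11 P1: store L2 := 54 → I/M on L2; bus BusRdX Flush; mem=17
  op12 P0: store L0 := 73 → M/I on L0; bus (none); mem=90
  op13 P1: store L1 := 6 → I/M on L1; bus BusUpgr; mem=70
  op14 P0: store L0 := 93 → M/I on L0; bus (none); mem=90
  op15 P0: store L2 := 61 → M/I on L2; bus BusRdX Flush; mem=54
  op16 P0: load  L3 → S/S on L3; bus (none); mem=65
  op17 P0: store L3 := 44 → M/I on L3; bus BusUpgr; mem=65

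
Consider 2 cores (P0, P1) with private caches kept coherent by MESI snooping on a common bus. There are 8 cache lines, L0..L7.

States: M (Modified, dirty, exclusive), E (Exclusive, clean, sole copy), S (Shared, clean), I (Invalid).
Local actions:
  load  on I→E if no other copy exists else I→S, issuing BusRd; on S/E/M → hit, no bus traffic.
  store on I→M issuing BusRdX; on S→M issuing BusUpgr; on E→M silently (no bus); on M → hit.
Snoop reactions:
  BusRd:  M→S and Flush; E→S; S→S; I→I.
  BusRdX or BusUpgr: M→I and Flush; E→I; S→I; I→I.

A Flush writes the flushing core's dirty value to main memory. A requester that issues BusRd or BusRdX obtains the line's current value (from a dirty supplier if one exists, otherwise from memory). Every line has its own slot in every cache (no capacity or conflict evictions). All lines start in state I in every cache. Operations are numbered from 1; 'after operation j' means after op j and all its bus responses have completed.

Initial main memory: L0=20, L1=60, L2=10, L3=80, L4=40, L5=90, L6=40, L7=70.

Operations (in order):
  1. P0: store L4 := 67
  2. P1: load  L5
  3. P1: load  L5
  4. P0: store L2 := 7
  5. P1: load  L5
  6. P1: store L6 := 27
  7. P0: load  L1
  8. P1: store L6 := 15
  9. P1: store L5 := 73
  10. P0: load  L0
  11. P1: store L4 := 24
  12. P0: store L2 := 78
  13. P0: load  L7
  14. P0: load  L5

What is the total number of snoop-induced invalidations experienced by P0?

step 1: P0: store L4 := 67  ⟶  MI  (L4)  txn=BusRdX  M[L4]=40
step 2: P1: load  L5  ⟶  IE  (L5)  txn=BusRd  M[L5]=90
step 3: P1: load  L5  ⟶  IE  (L5)  txn=∅  M[L5]=90
step 4: P0: store L2 := 7  ⟶  MI  (L2)  txn=BusRdX  M[L2]=10
step 5: P1: load  L5  ⟶  IE  (L5)  txn=∅  M[L5]=90
step 6: P1: store L6 := 27  ⟶  IM  (L6)  txn=BusRdX  M[L6]=40
step 7: P0: load  L1  ⟶  EI  (L1)  txn=BusRd  M[L1]=60
step 8: P1: store L6 := 15  ⟶  IM  (L6)  txn=∅  M[L6]=40
step 9: P1: store L5 := 73  ⟶  IM  (L5)  txn=∅  M[L5]=90
step 10: P0: load  L0  ⟶  EI  (L0)  txn=BusRd  M[L0]=20
step 11: P1: store L4 := 24  ⟶  IM  (L4)  txn=BusRdX+Flush  M[L4]=67
step 12: P0: store L2 := 78  ⟶  MI  (L2)  txn=∅  M[L2]=10
step 13: P0: load  L7  ⟶  EI  (L7)  txn=BusRd  M[L7]=70
step 14: P0: load  L5  ⟶  SS  (L5)  txn=BusRd+Flush  M[L5]=73

invalidations = 1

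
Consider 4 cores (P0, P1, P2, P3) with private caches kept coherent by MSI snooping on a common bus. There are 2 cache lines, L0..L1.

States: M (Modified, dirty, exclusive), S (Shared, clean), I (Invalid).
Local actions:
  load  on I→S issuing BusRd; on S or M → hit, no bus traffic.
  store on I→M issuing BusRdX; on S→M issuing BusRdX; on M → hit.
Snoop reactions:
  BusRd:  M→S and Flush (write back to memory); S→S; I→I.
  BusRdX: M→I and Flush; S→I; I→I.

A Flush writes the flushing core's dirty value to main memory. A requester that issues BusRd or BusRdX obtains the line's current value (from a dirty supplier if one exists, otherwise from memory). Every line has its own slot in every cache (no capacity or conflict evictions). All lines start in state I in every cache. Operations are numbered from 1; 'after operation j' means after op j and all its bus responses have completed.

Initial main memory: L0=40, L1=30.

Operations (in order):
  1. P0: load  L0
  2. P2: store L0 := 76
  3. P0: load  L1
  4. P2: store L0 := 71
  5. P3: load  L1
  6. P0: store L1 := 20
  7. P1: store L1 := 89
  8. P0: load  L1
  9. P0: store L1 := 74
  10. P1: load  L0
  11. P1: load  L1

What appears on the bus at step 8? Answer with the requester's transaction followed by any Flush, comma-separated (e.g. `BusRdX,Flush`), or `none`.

bus = BusRd,Flush

step 1: P0: load  L0  ⟶  SIII  (L0)  txn=BusRd  M[L0]=40
step 2: P2: store L0 := 76  ⟶  IIMI  (L0)  txn=BusRdX  M[L0]=40
step 3: P0: load  L1  ⟶  SIII  (L1)  txn=BusRd  M[L1]=30
step 4: P2: store L0 := 71  ⟶  IIMI  (L0)  txn=∅  M[L0]=40
step 5: P3: load  L1  ⟶  SIIS  (L1)  txn=BusRd  M[L1]=30
step 6: P0: store L1 := 20  ⟶  MIII  (L1)  txn=BusRdX  M[L1]=30
step 7: P1: store L1 := 89  ⟶  IMII  (L1)  txn=BusRdX+Flush  M[L1]=20
step 8: P0: load  L1  ⟶  SSII  (L1)  txn=BusRd+Flush  M[L1]=89
step 9: P0: store L1 := 74  ⟶  MIII  (L1)  txn=BusRdX  M[L1]=89
step 10: P1: load  L0  ⟶  ISSI  (L0)  txn=BusRd+Flush  M[L0]=71
step 11: P1: load  L1  ⟶  SSII  (L1)  txn=BusRd+Flush  M[L1]=74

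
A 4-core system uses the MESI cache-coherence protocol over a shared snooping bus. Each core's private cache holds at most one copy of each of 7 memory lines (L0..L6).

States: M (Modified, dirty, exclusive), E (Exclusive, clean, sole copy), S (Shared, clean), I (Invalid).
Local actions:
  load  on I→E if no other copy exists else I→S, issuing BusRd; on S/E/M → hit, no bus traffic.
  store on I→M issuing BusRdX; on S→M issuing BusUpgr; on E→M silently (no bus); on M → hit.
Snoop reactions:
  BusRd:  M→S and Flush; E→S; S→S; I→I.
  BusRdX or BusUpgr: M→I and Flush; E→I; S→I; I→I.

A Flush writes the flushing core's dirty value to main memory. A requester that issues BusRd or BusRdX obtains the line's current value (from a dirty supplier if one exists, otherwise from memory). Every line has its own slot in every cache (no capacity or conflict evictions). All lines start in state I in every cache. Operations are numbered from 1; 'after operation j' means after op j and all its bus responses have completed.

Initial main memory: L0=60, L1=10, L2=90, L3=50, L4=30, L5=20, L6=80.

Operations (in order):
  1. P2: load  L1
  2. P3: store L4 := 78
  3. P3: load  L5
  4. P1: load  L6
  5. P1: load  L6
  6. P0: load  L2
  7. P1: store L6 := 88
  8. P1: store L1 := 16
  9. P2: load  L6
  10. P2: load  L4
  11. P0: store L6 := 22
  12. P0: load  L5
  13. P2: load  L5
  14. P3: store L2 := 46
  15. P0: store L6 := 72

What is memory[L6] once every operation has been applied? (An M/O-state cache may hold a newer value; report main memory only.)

1. P2: load  L1  bus=[BusRd]  L1: P0=I P1=I P2=E P3=I  mem[L1]=10
2. P3: store L4 := 78  bus=[BusRdX]  L4: P0=I P1=I P2=I P3=M  mem[L4]=30
3. P3: load  L5  bus=[BusRd]  L5: P0=I P1=I P2=I P3=E  mem[L5]=20
4. P1: load  L6  bus=[BusRd]  L6: P0=I P1=E P2=I P3=I  mem[L6]=80
5. P1: load  L6  bus=[-]  L6: P0=I P1=E P2=I P3=I  mem[L6]=80
6. P0: load  L2  bus=[BusRd]  L2: P0=E P1=I P2=I P3=I  mem[L2]=90
7. P1: store L6 := 88  bus=[-]  L6: P0=I P1=M P2=I P3=I  mem[L6]=80
8. P1: store L1 := 16  bus=[BusRdX]  L1: P0=I P1=M P2=I P3=I  mem[L1]=10
9. P2: load  L6  bus=[BusRd,Flush]  L6: P0=I P1=S P2=S P3=I  mem[L6]=88
10. P2: load  L4  bus=[BusRd,Flush]  L4: P0=I P1=I P2=S P3=S  mem[L4]=78
11. P0: store L6 := 22  bus=[BusRdX]  L6: P0=M P1=I P2=I P3=I  mem[L6]=88
12. P0: load  L5  bus=[BusRd]  L5: P0=S P1=I P2=I P3=S  mem[L5]=20
13. P2: load  L5  bus=[BusRd]  L5: P0=S P1=I P2=S P3=S  mem[L5]=20
14. P3: store L2 := 46  bus=[BusRdX]  L2: P0=I P1=I P2=I P3=M  mem[L2]=90
15. P0: store L6 := 72  bus=[-]  L6: P0=M P1=I P2=I P3=I  mem[L6]=88

memory[L6] = 88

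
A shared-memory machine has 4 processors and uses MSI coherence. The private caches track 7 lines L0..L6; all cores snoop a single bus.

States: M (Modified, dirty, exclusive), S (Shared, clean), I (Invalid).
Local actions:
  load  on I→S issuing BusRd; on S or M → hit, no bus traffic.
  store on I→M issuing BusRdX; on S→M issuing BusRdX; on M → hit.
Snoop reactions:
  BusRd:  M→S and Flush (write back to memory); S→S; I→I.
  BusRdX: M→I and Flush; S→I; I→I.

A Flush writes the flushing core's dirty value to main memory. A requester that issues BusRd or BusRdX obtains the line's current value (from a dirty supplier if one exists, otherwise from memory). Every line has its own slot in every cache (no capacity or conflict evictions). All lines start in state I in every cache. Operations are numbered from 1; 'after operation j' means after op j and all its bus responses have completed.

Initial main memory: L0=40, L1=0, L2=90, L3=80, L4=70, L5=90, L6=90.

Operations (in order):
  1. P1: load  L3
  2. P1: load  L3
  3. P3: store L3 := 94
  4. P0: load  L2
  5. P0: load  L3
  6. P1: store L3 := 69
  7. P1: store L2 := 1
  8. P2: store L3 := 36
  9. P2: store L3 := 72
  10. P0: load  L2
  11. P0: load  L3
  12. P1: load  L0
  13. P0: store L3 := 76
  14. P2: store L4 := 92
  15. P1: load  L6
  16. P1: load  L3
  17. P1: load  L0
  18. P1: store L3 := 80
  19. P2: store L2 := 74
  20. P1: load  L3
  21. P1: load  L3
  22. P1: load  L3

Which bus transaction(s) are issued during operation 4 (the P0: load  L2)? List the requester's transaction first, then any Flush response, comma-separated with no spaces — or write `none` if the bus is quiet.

step 1: P1: load  L3  ⟶  ISII  (L3)  txn=BusRd  M[L3]=80
step 2: P1: load  L3  ⟶  ISII  (L3)  txn=∅  M[L3]=80
step 3: P3: store L3 := 94  ⟶  IIIM  (L3)  txn=BusRdX  M[L3]=80
step 4: P0: load  L2  ⟶  SIII  (L2)  txn=BusRd  M[L2]=90
step 5: P0: load  L3  ⟶  SIIS  (L3)  txn=BusRd+Flush  M[L3]=94
step 6: P1: store L3 := 69  ⟶  IMII  (L3)  txn=BusRdX  M[L3]=94
step 7: P1: store L2 := 1  ⟶  IMII  (L2)  txn=BusRdX  M[L2]=90
step 8: P2: store L3 := 36  ⟶  IIMI  (L3)  txn=BusRdX+Flush  M[L3]=69
step 9: P2: store L3 := 72  ⟶  IIMI  (L3)  txn=∅  M[L3]=69
step 10: P0: load  L2  ⟶  SSII  (L2)  txn=BusRd+Flush  M[L2]=1
step 11: P0: load  L3  ⟶  SISI  (L3)  txn=BusRd+Flush  M[L3]=72
step 12: P1: load  L0  ⟶  ISII  (L0)  txn=BusRd  M[L0]=40
step 13: P0: store L3 := 76  ⟶  MIII  (L3)  txn=BusRdX  M[L3]=72
step 14: P2: store L4 := 92  ⟶  IIMI  (L4)  txn=BusRdX  M[L4]=70
step 15: P1: load  L6  ⟶  ISII  (L6)  txn=BusRd  M[L6]=90
step 16: P1: load  L3  ⟶  SSII  (L3)  txn=BusRd+Flush  M[L3]=76
step 17: P1: load  L0  ⟶  ISII  (L0)  txn=∅  M[L0]=40
step 18: P1: store L3 := 80  ⟶  IMII  (L3)  txn=BusRdX  M[L3]=76
step 19: P2: store L2 := 74  ⟶  IIMI  (L2)  txn=BusRdX  M[L2]=1
step 20: P1: load  L3  ⟶  IMII  (L3)  txn=∅  M[L3]=76
step 21: P1: load  L3  ⟶  IMII  (L3)  txn=∅  M[L3]=76
step 22: P1: load  L3  ⟶  IMII  (L3)  txn=∅  M[L3]=76

bus = BusRd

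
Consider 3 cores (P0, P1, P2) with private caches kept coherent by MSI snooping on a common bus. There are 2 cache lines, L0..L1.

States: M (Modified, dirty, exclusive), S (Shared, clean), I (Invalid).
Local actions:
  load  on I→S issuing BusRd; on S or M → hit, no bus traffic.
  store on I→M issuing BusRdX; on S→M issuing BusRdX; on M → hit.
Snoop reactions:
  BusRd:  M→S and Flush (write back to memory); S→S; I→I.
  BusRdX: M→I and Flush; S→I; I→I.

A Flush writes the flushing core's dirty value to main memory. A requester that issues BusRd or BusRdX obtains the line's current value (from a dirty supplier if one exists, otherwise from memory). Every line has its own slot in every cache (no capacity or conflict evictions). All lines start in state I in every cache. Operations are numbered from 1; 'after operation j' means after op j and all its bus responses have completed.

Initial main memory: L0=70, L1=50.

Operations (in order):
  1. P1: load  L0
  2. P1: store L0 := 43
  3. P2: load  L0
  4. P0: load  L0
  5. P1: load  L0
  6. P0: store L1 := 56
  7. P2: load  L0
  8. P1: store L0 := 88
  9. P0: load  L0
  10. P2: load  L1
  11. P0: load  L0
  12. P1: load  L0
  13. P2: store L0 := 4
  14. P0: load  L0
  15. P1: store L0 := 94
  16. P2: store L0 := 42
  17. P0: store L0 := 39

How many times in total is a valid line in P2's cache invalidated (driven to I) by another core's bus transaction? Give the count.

invalidations = 3

1. P1: load  L0  bus=[BusRd]  L0: P0=I P1=S P2=I  mem[L0]=70
2. P1: store L0 := 43  bus=[BusRdX]  L0: P0=I P1=M P2=I  mem[L0]=70
3. P2: load  L0  bus=[BusRd,Flush]  L0: P0=I P1=S P2=S  mem[L0]=43
4. P0: load  L0  bus=[BusRd]  L0: P0=S P1=S P2=S  mem[L0]=43
5. P1: load  L0  bus=[-]  L0: P0=S P1=S P2=S  mem[L0]=43
6. P0: store L1 := 56  bus=[BusRdX]  L1: P0=M P1=I P2=I  mem[L1]=50
7. P2: load  L0  bus=[-]  L0: P0=S P1=S P2=S  mem[L0]=43
8. P1: store L0 := 88  bus=[BusRdX]  L0: P0=I P1=M P2=I  mem[L0]=43
9. P0: load  L0  bus=[BusRd,Flush]  L0: P0=S P1=S P2=I  mem[L0]=88
10. P2: load  L1  bus=[BusRd,Flush]  L1: P0=S P1=I P2=S  mem[L1]=56
11. P0: load  L0  bus=[-]  L0: P0=S P1=S P2=I  mem[L0]=88
12. P1: load  L0  bus=[-]  L0: P0=S P1=S P2=I  mem[L0]=88
13. P2: store L0 := 4  bus=[BusRdX]  L0: P0=I P1=I P2=M  mem[L0]=88
14. P0: load  L0  bus=[BusRd,Flush]  L0: P0=S P1=I P2=S  mem[L0]=4
15. P1: store L0 := 94  bus=[BusRdX]  L0: P0=I P1=M P2=I  mem[L0]=4
16. P2: store L0 := 42  bus=[BusRdX,Flush]  L0: P0=I P1=I P2=M  mem[L0]=94
17. P0: store L0 := 39  bus=[BusRdX,Flush]  L0: P0=M P1=I P2=I  mem[L0]=42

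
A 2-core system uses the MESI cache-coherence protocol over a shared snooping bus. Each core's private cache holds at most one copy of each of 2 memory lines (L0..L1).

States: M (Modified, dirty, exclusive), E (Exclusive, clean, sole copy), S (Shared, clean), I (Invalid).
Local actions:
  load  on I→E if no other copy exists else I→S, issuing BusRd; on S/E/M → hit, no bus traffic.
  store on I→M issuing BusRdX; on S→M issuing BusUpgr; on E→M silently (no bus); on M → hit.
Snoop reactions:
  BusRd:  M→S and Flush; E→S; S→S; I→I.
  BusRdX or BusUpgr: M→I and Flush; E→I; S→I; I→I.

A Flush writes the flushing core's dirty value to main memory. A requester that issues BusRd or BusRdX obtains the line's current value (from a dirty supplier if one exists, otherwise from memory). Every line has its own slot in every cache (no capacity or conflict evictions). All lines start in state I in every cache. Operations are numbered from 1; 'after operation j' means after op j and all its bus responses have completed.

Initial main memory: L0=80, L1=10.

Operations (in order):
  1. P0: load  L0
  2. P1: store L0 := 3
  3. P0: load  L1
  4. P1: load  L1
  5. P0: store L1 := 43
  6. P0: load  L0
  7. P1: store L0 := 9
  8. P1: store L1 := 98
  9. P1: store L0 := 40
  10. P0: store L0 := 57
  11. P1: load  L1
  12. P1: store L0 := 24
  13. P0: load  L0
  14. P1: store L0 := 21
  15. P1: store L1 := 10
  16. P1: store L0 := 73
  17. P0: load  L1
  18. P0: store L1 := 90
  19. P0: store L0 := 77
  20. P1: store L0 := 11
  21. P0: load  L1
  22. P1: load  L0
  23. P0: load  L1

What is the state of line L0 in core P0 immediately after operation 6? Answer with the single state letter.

1. P0: load  L0  bus=[BusRd]  L0: P0=E P1=I  mem[L0]=80
2. P1: store L0 := 3  bus=[BusRdX]  L0: P0=I P1=M  mem[L0]=80
3. P0: load  L1  bus=[BusRd]  L1: P0=E P1=I  mem[L1]=10
4. P1: load  L1  bus=[BusRd]  L1: P0=S P1=S  mem[L1]=10
5. P0: store L1 := 43  bus=[BusUpgr]  L1: P0=M P1=I  mem[L1]=10
6. P0: load  L0  bus=[BusRd,Flush]  L0: P0=S P1=S  mem[L0]=3
7. P1: store L0 := 9  bus=[BusUpgr]  L0: P0=I P1=M  mem[L0]=3
8. P1: store L1 := 98  bus=[BusRdX,Flush]  L1: P0=I P1=M  mem[L1]=43
9. P1: store L0 := 40  bus=[-]  L0: P0=I P1=M  mem[L0]=3
10. P0: store L0 := 57  bus=[BusRdX,Flush]  L0: P0=M P1=I  mem[L0]=40
11. P1: load  L1  bus=[-]  L1: P0=I P1=M  mem[L1]=43
12. P1: store L0 := 24  bus=[BusRdX,Flush]  L0: P0=I P1=M  mem[L0]=57
13. P0: load  L0  bus=[BusRd,Flush]  L0: P0=S P1=S  mem[L0]=24
14. P1: store L0 := 21  bus=[BusUpgr]  L0: P0=I P1=M  mem[L0]=24
15. P1: store L1 := 10  bus=[-]  L1: P0=I P1=M  mem[L1]=43
16. P1: store L0 := 73  bus=[-]  L0: P0=I P1=M  mem[L0]=24
17. P0: load  L1  bus=[BusRd,Flush]  L1: P0=S P1=S  mem[L1]=10
18. P0: store L1 := 90  bus=[BusUpgr]  L1: P0=M P1=I  mem[L1]=10
19. P0: store L0 := 77  bus=[BusRdX,Flush]  L0: P0=M P1=I  mem[L0]=73
20. P1: store L0 := 11  bus=[BusRdX,Flush]  L0: P0=I P1=M  mem[L0]=77
21. P0: load  L1  bus=[-]  L1: P0=M P1=I  mem[L1]=10
22. P1: load  L0  bus=[-]  L0: P0=I P1=M  mem[L0]=77
23. P0: load  L1  bus=[-]  L1: P0=M P1=I  mem[L1]=10

state = S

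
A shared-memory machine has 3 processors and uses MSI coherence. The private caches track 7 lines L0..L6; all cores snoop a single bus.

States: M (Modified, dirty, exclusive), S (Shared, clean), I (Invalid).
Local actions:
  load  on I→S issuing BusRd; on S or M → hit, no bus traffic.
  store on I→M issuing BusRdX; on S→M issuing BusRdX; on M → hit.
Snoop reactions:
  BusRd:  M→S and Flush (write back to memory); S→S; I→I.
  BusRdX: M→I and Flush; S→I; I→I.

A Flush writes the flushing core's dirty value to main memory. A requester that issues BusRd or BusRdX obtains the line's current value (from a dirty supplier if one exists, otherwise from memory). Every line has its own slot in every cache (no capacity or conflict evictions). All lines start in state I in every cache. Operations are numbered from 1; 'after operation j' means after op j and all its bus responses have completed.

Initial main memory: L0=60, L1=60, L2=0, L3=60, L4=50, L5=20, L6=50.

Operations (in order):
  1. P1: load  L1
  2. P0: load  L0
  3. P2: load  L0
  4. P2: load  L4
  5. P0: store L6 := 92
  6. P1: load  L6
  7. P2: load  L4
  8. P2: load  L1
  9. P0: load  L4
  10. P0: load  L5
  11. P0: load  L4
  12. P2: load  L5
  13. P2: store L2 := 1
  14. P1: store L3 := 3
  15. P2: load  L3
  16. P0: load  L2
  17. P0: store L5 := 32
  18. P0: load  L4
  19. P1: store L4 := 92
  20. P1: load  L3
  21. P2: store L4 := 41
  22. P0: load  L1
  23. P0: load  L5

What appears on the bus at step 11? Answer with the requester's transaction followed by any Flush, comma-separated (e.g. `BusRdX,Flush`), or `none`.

  op1 P1: load  L1 → I/S/I on L1; bus BusRd; mem=60
  op2 P0: load  L0 → S/I/I on L0; bus BusRd; mem=60
  op3 P2: load  L0 → S/I/S on L0; bus BusRd; mem=60
  op4 P2: load  L4 → I/I/S on L4; bus BusRd; mem=50
  op5 P0: store L6 := 92 → M/I/I on L6; bus BusRdX; mem=50
  op6 P1: load  L6 → S/S/I on L6; bus BusRd Flush; mem=92
  op7 P2: load  L4 → I/I/S on L4; bus (none); mem=50
  op8 P2: load  L1 → I/S/S on L1; bus BusRd; mem=60
  op9 P0: load  L4 → S/I/S on L4; bus BusRd; mem=50
  op10 P0: load  L5 → S/I/I on L5; bus BusRd; mem=20
  op11 P0: load  L4 → S/I/S on L4; bus (none); mem=50
  op12 P2: load  L5 → S/I/S on L5; bus BusRd; mem=20
  op13 P2: store L2 := 1 → I/I/M on L2; bus BusRdX; mem=0
  op14 P1: store L3 := 3 → I/M/I on L3; bus BusRdX; mem=60
  op15 P2: load  L3 → I/S/S on L3; bus BusRd Flush; mem=3
  op16 P0: load  L2 → S/I/S on L2; bus BusRd Flush; mem=1
  op17 P0: store L5 := 32 → M/I/I on L5; bus BusRdX; mem=20
  op18 P0: load  L4 → S/I/S on L4; bus (none); mem=50
  op19 P1: store L4 := 92 → I/M/I on L4; bus BusRdX; mem=50
  op20 P1: load  L3 → I/S/S on L3; bus (none); mem=3
  op21 P2: store L4 := 41 → I/I/M on L4; bus BusRdX Flush; mem=92
  op22 P0: load  L1 → S/S/S on L1; bus BusRd; mem=60
  op23 P0: load  L5 → M/I/I on L5; bus (none); mem=20

bus = none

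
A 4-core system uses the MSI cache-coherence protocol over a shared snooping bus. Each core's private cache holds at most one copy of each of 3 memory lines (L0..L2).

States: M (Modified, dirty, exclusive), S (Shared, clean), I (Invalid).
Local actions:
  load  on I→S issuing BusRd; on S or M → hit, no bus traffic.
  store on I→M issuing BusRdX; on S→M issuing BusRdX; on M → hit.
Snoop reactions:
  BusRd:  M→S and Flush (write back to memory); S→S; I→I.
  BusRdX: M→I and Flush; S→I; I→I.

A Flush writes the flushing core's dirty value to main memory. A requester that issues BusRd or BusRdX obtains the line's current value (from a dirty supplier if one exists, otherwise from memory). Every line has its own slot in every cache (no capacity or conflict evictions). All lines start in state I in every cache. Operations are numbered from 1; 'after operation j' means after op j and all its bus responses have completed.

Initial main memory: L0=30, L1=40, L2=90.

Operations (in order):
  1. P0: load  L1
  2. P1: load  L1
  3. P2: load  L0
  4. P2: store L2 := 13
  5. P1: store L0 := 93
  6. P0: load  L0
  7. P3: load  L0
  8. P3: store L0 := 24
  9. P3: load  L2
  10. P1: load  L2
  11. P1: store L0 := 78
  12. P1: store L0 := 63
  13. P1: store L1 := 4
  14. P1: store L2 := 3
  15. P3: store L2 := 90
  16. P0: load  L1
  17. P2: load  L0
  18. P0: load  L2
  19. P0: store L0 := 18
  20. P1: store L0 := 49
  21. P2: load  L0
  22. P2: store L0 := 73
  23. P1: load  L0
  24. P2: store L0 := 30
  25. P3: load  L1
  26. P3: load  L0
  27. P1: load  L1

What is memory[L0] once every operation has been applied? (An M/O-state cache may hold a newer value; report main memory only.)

memory[L0] = 30

1. P0: load  L1  bus=[BusRd]  L1: P0=S P1=I P2=I P3=I  mem[L1]=40
2. P1: load  L1  bus=[BusRd]  L1: P0=S P1=S P2=I P3=I  mem[L1]=40
3. P2: load  L0  bus=[BusRd]  L0: P0=I P1=I P2=S P3=I  mem[L0]=30
4. P2: store L2 := 13  bus=[BusRdX]  L2: P0=I P1=I P2=M P3=I  mem[L2]=90
5. P1: store L0 := 93  bus=[BusRdX]  L0: P0=I P1=M P2=I P3=I  mem[L0]=30
6. P0: load  L0  bus=[BusRd,Flush]  L0: P0=S P1=S P2=I P3=I  mem[L0]=93
7. P3: load  L0  bus=[BusRd]  L0: P0=S P1=S P2=I P3=S  mem[L0]=93
8. P3: store L0 := 24  bus=[BusRdX]  L0: P0=I P1=I P2=I P3=M  mem[L0]=93
9. P3: load  L2  bus=[BusRd,Flush]  L2: P0=I P1=I P2=S P3=S  mem[L2]=13
10. P1: load  L2  bus=[BusRd]  L2: P0=I P1=S P2=S P3=S  mem[L2]=13
11. P1: store L0 := 78  bus=[BusRdX,Flush]  L0: P0=I P1=M P2=I P3=I  mem[L0]=24
12. P1: store L0 := 63  bus=[-]  L0: P0=I P1=M P2=I P3=I  mem[L0]=24
13. P1: store L1 := 4  bus=[BusRdX]  L1: P0=I P1=M P2=I P3=I  mem[L1]=40
14. P1: store L2 := 3  bus=[BusRdX]  L2: P0=I P1=M P2=I P3=I  mem[L2]=13
15. P3: store L2 := 90  bus=[BusRdX,Flush]  L2: P0=I P1=I P2=I P3=M  mem[L2]=3
16. P0: load  L1  bus=[BusRd,Flush]  L1: P0=S P1=S P2=I P3=I  mem[L1]=4
17. P2: load  L0  bus=[BusRd,Flush]  L0: P0=I P1=S P2=S P3=I  mem[L0]=63
18. P0: load  L2  bus=[BusRd,Flush]  L2: P0=S P1=I P2=I P3=S  mem[L2]=90
19. P0: store L0 := 18  bus=[BusRdX]  L0: P0=M P1=I P2=I P3=I  mem[L0]=63
20. P1: store L0 := 49  bus=[BusRdX,Flush]  L0: P0=I P1=M P2=I P3=I  mem[L0]=18
21. P2: load  L0  bus=[BusRd,Flush]  L0: P0=I P1=S P2=S P3=I  mem[L0]=49
22. P2: store L0 := 73  bus=[BusRdX]  L0: P0=I P1=I P2=M P3=I  mem[L0]=49
23. P1: load  L0  bus=[BusRd,Flush]  L0: P0=I P1=S P2=S P3=I  mem[L0]=73
24. P2: store L0 := 30  bus=[BusRdX]  L0: P0=I P1=I P2=M P3=I  mem[L0]=73
25. P3: load  L1  bus=[BusRd]  L1: P0=S P1=S P2=I P3=S  mem[L1]=4
26. P3: load  L0  bus=[BusRd,Flush]  L0: P0=I P1=I P2=S P3=S  mem[L0]=30
27. P1: load  L1  bus=[-]  L1: P0=S P1=S P2=I P3=S  mem[L1]=4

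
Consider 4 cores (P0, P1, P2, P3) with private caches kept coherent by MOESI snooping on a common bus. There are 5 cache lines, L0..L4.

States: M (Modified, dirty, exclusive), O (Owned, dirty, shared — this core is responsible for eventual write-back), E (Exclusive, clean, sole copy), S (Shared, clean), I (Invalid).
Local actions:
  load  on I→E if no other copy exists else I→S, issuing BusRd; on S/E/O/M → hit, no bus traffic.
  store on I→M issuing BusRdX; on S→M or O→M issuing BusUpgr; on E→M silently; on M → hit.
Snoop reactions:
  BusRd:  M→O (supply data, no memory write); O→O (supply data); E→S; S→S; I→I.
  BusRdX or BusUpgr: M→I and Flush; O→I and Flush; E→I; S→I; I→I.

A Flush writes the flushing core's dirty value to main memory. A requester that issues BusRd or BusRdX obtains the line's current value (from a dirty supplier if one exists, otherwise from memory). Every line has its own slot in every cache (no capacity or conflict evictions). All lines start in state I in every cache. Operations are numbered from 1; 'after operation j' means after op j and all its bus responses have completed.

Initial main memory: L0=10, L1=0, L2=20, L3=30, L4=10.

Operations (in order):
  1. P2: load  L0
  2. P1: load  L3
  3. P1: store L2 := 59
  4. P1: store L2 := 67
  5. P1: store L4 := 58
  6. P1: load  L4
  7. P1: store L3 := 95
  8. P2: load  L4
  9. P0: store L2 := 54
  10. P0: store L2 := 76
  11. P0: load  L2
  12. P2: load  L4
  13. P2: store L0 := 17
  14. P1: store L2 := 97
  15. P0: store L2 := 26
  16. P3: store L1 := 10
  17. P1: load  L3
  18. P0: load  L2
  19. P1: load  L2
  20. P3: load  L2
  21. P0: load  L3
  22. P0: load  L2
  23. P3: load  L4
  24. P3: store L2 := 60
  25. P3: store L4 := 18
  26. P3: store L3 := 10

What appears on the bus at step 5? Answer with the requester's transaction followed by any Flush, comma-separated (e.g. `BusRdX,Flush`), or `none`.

  op1 P2: load  L0 → I/I/E/I on L0; bus BusRd; mem=10
  op2 P1: load  L3 → I/E/I/I on L3; bus BusRd; mem=30
  op3 P1: store L2 := 59 → I/M/I/I on L2; bus BusRdX; mem=20
  op4 P1: store L2 := 67 → I/M/I/I on L2; bus (none); mem=20
  op5 P1: store L4 := 58 → I/M/I/I on L4; bus BusRdX; mem=10
  op6 P1: load  L4 → I/M/I/I on L4; bus (none); mem=10
  op7 P1: store L3 := 95 → I/M/I/I on L3; bus (none); mem=30
  op8 P2: load  L4 → I/O/S/I on L4; bus BusRd; mem=10
  op9 P0: store L2 := 54 → M/I/I/I on L2; bus BusRdX Flush; mem=67
  op10 P0: store L2 := 76 → M/I/I/I on L2; bus (none); mem=67
  op11 P0: load  L2 → M/I/I/I on L2; bus (none); mem=67
  op12 P2: load  L4 → I/O/S/I on L4; bus (none); mem=10
  op13 P2: store L0 := 17 → I/I/M/I on L0; bus (none); mem=10
  op14 P1: store L2 := 97 → I/M/I/I on L2; bus BusRdX Flush; mem=76
  op15 P0: store L2 := 26 → M/I/I/I on L2; bus BusRdX Flush; mem=97
  op16 P3: store L1 := 10 → I/I/I/M on L1; bus BusRdX; mem=0
  op17 P1: load  L3 → I/M/I/I on L3; bus (none); mem=30
  op18 P0: load  L2 → M/I/I/I on L2; bus (none); mem=97
  op19 P1: load  L2 → O/S/I/I on L2; bus BusRd; mem=97
  op20 P3: load  L2 → O/S/I/S on L2; bus BusRd; mem=97
  op21 P0: load  L3 → S/O/I/I on L3; bus BusRd; mem=30
  op22 P0: load  L2 → O/S/I/S on L2; bus (none); mem=97
  op23 P3: load  L4 → I/O/S/S on L4; bus BusRd; mem=10
  op24 P3: store L2 := 60 → I/I/I/M on L2; bus BusUpgr Flush; mem=26
  op25 P3: store L4 := 18 → I/I/I/M on L4; bus BusUpgr Flush; mem=58
  op26 P3: store L3 := 10 → I/I/I/M on L3; bus BusRdX Flush; mem=95

bus = BusRdX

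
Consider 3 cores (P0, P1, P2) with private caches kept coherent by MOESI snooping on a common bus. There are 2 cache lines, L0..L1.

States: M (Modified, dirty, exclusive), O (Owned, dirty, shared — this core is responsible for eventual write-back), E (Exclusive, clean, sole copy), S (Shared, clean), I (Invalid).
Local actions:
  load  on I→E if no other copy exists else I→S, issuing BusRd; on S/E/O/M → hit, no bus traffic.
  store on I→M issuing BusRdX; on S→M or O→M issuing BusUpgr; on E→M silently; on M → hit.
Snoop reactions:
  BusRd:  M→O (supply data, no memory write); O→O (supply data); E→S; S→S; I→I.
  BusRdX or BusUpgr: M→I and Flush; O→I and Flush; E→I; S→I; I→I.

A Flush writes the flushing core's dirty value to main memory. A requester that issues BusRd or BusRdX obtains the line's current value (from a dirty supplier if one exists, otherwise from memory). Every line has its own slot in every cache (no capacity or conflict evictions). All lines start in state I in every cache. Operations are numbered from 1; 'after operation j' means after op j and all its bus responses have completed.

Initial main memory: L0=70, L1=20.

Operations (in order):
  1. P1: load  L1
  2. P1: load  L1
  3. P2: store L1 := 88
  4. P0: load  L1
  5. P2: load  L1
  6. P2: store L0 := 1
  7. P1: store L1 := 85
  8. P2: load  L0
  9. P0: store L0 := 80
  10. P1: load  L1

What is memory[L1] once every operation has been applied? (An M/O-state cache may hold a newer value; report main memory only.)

memory[L1] = 88

[1] P1: load  L1 | P0:I, P1:E(20), P2:I | bus: BusRd
[2] P1: load  L1 | P0:I, P1:E(20), P2:I | bus: none
[3] P2: store L1 := 88 | P0:I, P1:I, P2:M(88) | bus: BusRdX
[4] P0: load  L1 | P0:S(88), P1:I, P2:O(88) | bus: BusRd
[5] P2: load  L1 | P0:S(88), P1:I, P2:O(88) | bus: none
[6] P2: store L0 := 1 | P0:I, P1:I, P2:M(1) | bus: BusRdX
[7] P1: store L1 := 85 | P0:I, P1:M(85), P2:I | bus: BusRdX,Flush
[8] P2: load  L0 | P0:I, P1:I, P2:M(1) | bus: none
[9] P0: store L0 := 80 | P0:M(80), P1:I, P2:I | bus: BusRdX,Flush
[10] P1: load  L1 | P0:I, P1:M(85), P2:I | bus: none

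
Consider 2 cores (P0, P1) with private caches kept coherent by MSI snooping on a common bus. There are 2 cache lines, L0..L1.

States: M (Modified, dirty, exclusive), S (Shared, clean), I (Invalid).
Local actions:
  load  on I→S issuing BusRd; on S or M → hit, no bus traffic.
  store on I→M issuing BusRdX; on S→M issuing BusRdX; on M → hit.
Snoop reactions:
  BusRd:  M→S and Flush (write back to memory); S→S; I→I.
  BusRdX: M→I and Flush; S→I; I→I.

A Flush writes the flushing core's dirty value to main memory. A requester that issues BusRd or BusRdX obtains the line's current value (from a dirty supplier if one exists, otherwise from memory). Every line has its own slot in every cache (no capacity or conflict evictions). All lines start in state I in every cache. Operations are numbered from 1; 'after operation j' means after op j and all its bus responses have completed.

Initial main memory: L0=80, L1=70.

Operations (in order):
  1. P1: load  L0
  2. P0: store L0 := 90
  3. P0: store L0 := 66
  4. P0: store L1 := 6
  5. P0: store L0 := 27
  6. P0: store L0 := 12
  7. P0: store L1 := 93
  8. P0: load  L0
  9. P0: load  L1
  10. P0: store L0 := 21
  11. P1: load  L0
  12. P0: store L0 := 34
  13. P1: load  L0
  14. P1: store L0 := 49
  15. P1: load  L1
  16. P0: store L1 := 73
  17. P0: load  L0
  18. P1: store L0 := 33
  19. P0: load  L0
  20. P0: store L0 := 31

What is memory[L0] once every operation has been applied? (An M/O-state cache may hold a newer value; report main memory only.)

  op1 P1: load  L0 → I/S on L0; bus BusRd; mem=80
  op2 P0: store L0 := 90 → M/I on L0; bus BusRdX; mem=80
  op3 P0: store L0 := 66 → M/I on L0; bus (none); mem=80
  op4 P0: store L1 := 6 → M/I on L1; bus BusRdX; mem=70
  op5 P0: store L0 := 27 → M/I on L0; bus (none); mem=80
  op6 P0: store L0 := 12 → M/I on L0; bus (none); mem=80
  op7 P0: store L1 := 93 → M/I on L1; bus (none); mem=70
  op8 P0: load  L0 → M/I on L0; bus (none); mem=80
  op9 P0: load  L1 → M/I on L1; bus (none); mem=70
  op10 P0: store L0 := 21 → M/I on L0; bus (none); mem=80
  op11 P1: load  L0 → S/S on L0; bus BusRd Flush; mem=21
  op12 P0: store L0 := 34 → M/I on L0; bus BusRdX; mem=21
  op13 P1: load  L0 → S/S on L0; bus BusRd Flush; mem=34
  op14 P1: store L0 := 49 → I/M on L0; bus BusRdX; mem=34
  op15 P1: load  L1 → S/S on L1; bus BusRd Flush; mem=93
  op16 P0: store L1 := 73 → M/I on L1; bus BusRdX; mem=93
  op17 P0: load  L0 → S/S on L0; bus BusRd Flush; mem=49
  op18 P1: store L0 := 33 → I/M on L0; bus BusRdX; mem=49
  op19 P0: load  L0 → S/S on L0; bus BusRd Flush; mem=33
  op20 P0: store L0 := 31 → M/I on L0; bus BusRdX; mem=33

memory[L0] = 33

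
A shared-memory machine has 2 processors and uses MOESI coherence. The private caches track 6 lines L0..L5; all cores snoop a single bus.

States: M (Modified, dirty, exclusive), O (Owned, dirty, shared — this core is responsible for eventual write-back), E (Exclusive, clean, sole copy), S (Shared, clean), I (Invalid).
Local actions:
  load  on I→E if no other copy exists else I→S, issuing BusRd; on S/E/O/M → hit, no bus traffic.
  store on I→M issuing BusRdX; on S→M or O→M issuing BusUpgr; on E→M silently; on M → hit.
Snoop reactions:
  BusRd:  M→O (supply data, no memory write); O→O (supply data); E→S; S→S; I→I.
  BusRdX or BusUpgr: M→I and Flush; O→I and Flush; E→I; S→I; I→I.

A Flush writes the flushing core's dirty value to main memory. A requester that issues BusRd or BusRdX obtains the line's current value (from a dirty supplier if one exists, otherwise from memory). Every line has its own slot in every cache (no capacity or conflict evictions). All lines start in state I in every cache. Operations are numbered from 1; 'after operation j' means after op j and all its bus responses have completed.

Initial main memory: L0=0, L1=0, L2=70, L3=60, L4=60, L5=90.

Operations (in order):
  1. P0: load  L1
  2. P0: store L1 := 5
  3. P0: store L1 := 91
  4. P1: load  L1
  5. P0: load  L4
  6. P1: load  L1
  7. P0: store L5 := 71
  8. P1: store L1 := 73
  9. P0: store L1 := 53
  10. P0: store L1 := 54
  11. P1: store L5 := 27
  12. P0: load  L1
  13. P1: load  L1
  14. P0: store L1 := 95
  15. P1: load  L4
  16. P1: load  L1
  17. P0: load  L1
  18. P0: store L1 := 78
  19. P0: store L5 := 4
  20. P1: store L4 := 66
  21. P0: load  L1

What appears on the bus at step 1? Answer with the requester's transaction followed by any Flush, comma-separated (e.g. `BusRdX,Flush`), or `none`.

bus = BusRd

  op1 P0: load  L1 → E/I on L1; bus BusRd; mem=0
  op2 P0: store L1 := 5 → M/I on L1; bus (none); mem=0
  op3 P0: store L1 := 91 → M/I on L1; bus (none); mem=0
  op4 P1: load  L1 → O/S on L1; bus BusRd; mem=0
  op5 P0: load  L4 → E/I on L4; bus BusRd; mem=60
  op6 P1: load  L1 → O/S on L1; bus (none); mem=0
  op7 P0: store L5 := 71 → M/I on L5; bus BusRdX; mem=90
  op8 P1: store L1 := 73 → I/M on L1; bus BusUpgr Flush; mem=91
  op9 P0: store L1 := 53 → M/I on L1; bus BusRdX Flush; mem=73
  op10 P0: store L1 := 54 → M/I on L1; bus (none); mem=73
  op11 P1: store L5 := 27 → I/M on L5; bus BusRdX Flush; mem=71
  op12 P0: load  L1 → M/I on L1; bus (none); mem=73
  op13 P1: load  L1 → O/S on L1; bus BusRd; mem=73
  op14 P0: store L1 := 95 → M/I on L1; bus BusUpgr; mem=73
  op15 P1: load  L4 → S/S on L4; bus BusRd; mem=60
  op16 P1: load  L1 → O/S on L1; bus BusRd; mem=73
  op17 P0: load  L1 → O/S on L1; bus (none); mem=73
  op18 P0: store L1 := 78 → M/I on L1; bus BusUpgr; mem=73
  op19 P0: store L5 := 4 → M/I on L5; bus BusRdX Flush; mem=27
  op20 P1: store L4 := 66 → I/M on L4; bus BusUpgr; mem=60
  op21 P0: load  L1 → M/I on L1; bus (none); mem=73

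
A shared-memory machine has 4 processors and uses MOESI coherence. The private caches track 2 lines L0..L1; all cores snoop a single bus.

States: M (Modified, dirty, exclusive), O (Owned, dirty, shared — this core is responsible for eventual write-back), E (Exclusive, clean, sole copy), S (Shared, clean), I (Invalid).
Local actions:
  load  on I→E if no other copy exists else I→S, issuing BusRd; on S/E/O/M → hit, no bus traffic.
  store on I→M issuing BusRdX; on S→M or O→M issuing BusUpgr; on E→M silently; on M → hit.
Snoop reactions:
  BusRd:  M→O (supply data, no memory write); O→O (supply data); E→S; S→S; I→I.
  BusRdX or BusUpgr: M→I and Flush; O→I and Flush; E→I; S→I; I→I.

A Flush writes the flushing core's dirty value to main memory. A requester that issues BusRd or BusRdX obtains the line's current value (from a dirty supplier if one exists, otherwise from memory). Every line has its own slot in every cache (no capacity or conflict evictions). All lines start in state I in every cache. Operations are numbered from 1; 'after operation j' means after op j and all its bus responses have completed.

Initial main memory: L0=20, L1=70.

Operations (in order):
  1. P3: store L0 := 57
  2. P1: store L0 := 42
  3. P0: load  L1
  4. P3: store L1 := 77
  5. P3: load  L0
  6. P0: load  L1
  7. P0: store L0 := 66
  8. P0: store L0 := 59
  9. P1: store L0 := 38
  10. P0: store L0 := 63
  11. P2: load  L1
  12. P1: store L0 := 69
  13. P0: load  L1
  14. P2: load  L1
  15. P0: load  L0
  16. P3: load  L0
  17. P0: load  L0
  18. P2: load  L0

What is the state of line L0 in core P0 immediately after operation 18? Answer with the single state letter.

1. P3: store L0 := 57  bus=[BusRdX]  L0: P0=I P1=I P2=I P3=M  mem[L0]=20
2. P1: store L0 := 42  bus=[BusRdX,Flush]  L0: P0=I P1=M P2=I P3=I  mem[L0]=57
3. P0: load  L1  bus=[BusRd]  L1: P0=E P1=I P2=I P3=I  mem[L1]=70
4. P3: store L1 := 77  bus=[BusRdX]  L1: P0=I P1=I P2=I P3=M  mem[L1]=70
5. P3: load  L0  bus=[BusRd]  L0: P0=I P1=O P2=I P3=S  mem[L0]=57
6. P0: load  L1  bus=[BusRd]  L1: P0=S P1=I P2=I P3=O  mem[L1]=70
7. P0: store L0 := 66  bus=[BusRdX,Flush]  L0: P0=M P1=I P2=I P3=I  mem[L0]=42
8. P0: store L0 := 59  bus=[-]  L0: P0=M P1=I P2=I P3=I  mem[L0]=42
9. P1: store L0 := 38  bus=[BusRdX,Flush]  L0: P0=I P1=M P2=I P3=I  mem[L0]=59
10. P0: store L0 := 63  bus=[BusRdX,Flush]  L0: P0=M P1=I P2=I P3=I  mem[L0]=38
11. P2: load  L1  bus=[BusRd]  L1: P0=S P1=I P2=S P3=O  mem[L1]=70
12. P1: store L0 := 69  bus=[BusRdX,Flush]  L0: P0=I P1=M P2=I P3=I  mem[L0]=63
13. P0: load  L1  bus=[-]  L1: P0=S P1=I P2=S P3=O  mem[L1]=70
14. P2: load  L1  bus=[-]  L1: P0=S P1=I P2=S P3=O  mem[L1]=70
15. P0: load  L0  bus=[BusRd]  L0: P0=S P1=O P2=I P3=I  mem[L0]=63
16. P3: load  L0  bus=[BusRd]  L0: P0=S P1=O P2=I P3=S  mem[L0]=63
17. P0: load  L0  bus=[-]  L0: P0=S P1=O P2=I P3=S  mem[L0]=63
18. P2: load  L0  bus=[BusRd]  L0: P0=S P1=O P2=S P3=S  mem[L0]=63

state = S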